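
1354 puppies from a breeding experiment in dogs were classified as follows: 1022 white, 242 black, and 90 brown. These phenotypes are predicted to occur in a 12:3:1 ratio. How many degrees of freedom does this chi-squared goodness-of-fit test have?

A goodness-of-fit test with 3 phenotype classes has df = 3 − 1 = 2.

2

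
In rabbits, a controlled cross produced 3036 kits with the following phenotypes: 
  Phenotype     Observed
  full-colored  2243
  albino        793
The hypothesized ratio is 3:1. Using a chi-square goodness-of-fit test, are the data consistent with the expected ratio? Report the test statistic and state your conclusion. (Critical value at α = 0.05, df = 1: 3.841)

2.031; consistent

Under the 3:1 hypothesis (Σ ratio = 4, N = 3036):
  full-colored: 3036 × 3/4 = 2277
  albino: 3036 × 1/4 = 759
χ² = Σ (O − E)² / E
  full-colored: (2243 − 2277)² / 2277 = 0.5077
  albino: (793 − 759)² / 759 = 1.5231
χ² = 0.5077 + 1.5231 = 2.0308 ≈ 2.031
Degrees of freedom = 2 − 1 = 1; critical value at α = 0.05 is 3.841.
Since 2.031 < 3.841, we fail to reject the null hypothesis — the data are consistent with the 3:1 ratio.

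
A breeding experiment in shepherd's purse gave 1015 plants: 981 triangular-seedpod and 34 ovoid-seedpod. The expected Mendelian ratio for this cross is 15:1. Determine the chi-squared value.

Expected counts for N = 1015 under a 15:1 ratio (total parts = 16):
  triangular-seedpod: 1015 × 15/16 = 951.5625
  ovoid-seedpod: 1015 × 1/16 = 63.4375
χ² = Σ (O − E)² / E
  triangular-seedpod: (981 − 951.5625)² / 951.5625 = 0.9107
  ovoid-seedpod: (34 − 63.4375)² / 63.4375 = 13.6602
χ² = 0.9107 + 13.6602 = 14.5709 ≈ 14.571

14.571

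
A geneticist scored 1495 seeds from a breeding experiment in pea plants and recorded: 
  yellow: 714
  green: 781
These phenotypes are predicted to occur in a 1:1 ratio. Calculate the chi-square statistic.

The 1:1 ratio has 2 parts, so with N = 1495 the expected counts are:
  yellow: 1495 × 1/2 = 747.5
  green: 1495 × 1/2 = 747.5
χ² = Σ (O − E)² / E
  yellow: (714 − 747.5)² / 747.5 = 1.5013
  green: (781 − 747.5)² / 747.5 = 1.5013
χ² = 1.5013 + 1.5013 = 3.0026 ≈ 3.003

3.003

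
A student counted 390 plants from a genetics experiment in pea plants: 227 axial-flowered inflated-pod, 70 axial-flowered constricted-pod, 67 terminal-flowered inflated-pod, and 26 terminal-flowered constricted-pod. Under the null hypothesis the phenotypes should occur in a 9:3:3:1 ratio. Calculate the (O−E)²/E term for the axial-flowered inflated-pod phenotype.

0.265

Expected counts for N = 390 under a 9:3:3:1 ratio (total parts = 16):
  axial-flowered inflated-pod: 390 × 9/16 = 219.375
  axial-flowered constricted-pod: 390 × 3/16 = 73.125
  terminal-flowered inflated-pod: 390 × 3/16 = 73.125
  terminal-flowered constricted-pod: 390 × 1/16 = 24.375
Contribution of axial-flowered inflated-pod: (227 − 219.375)² / 219.375 = 0.2650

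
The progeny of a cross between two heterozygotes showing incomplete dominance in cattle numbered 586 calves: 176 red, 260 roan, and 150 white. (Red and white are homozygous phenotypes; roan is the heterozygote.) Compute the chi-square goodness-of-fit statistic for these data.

9.741

With incomplete dominance, a heterozygote × heterozygote cross gives a 1:2:1 phenotypic ratio.
The 1:2:1 ratio has 4 parts, so with N = 586 the expected counts are:
  red: 586 × 1/4 = 146.5
  roan: 586 × 2/4 = 293
  white: 586 × 1/4 = 146.5
χ² = Σ (O − E)² / E
  red: (176 − 146.5)² / 146.5 = 5.9403
  roan: (260 − 293)² / 293 = 3.7167
  white: (150 − 146.5)² / 146.5 = 0.0836
χ² = 5.9403 + 3.7167 + 0.0836 = 9.7406 ≈ 9.741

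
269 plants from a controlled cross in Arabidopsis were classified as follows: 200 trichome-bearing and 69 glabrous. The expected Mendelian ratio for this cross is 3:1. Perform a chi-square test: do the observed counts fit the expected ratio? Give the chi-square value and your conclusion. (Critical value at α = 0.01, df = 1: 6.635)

The 3:1 ratio has 4 parts, so with N = 269 the expected counts are:
  trichome-bearing: 269 × 3/4 = 201.75
  glabrous: 269 × 1/4 = 67.25
χ² = Σ (O − E)² / E
  trichome-bearing: (200 − 201.75)² / 201.75 = 0.0152
  glabrous: (69 − 67.25)² / 67.25 = 0.0455
χ² = 0.0152 + 0.0455 = 0.0607 ≈ 0.061
Degrees of freedom = 2 − 1 = 1; critical value at α = 0.01 is 6.635.
Since 0.061 < 6.635, we fail to reject the null hypothesis — the data are consistent with the 3:1 ratio.

0.061; consistent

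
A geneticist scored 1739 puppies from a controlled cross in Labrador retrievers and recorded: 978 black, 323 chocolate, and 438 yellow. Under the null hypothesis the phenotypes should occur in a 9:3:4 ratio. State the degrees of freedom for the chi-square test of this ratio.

A goodness-of-fit test with 3 phenotype classes has df = 3 − 1 = 2.

2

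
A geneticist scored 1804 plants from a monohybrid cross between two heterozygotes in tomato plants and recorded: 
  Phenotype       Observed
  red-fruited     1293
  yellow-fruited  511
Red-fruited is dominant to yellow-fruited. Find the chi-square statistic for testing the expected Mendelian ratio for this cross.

For a monohybrid cross between heterozygotes with complete dominance, the expected phenotypic ratio is 3:1.
Expected counts for N = 1804 under a 3:1 ratio (total parts = 4):
  red-fruited: 1804 × 3/4 = 1353
  yellow-fruited: 1804 × 1/4 = 451
χ² = Σ (O − E)² / E
  red-fruited: (1293 − 1353)² / 1353 = 2.6608
  yellow-fruited: (511 − 451)² / 451 = 7.9823
χ² = 2.6608 + 7.9823 = 10.6431 ≈ 10.643

10.643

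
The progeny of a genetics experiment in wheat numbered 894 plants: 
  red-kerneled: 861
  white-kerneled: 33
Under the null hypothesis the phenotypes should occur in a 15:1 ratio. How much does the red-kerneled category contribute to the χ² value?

0.624

Total ratio parts = 16. Expected numbers out of 894:
  red-kerneled: 894 × 15/16 = 838.125
  white-kerneled: 894 × 1/16 = 55.875
Contribution of red-kerneled: (861 − 838.125)² / 838.125 = 0.6243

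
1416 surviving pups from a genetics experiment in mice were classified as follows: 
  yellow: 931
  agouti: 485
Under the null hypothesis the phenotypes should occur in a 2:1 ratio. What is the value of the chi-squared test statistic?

0.537

Under the 2:1 hypothesis (Σ ratio = 3, N = 1416):
  yellow: 1416 × 2/3 = 944
  agouti: 1416 × 1/3 = 472
χ² = Σ (O − E)² / E
  yellow: (931 − 944)² / 944 = 0.1790
  agouti: (485 − 472)² / 472 = 0.3581
χ² = 0.1790 + 0.3581 = 0.5371 ≈ 0.537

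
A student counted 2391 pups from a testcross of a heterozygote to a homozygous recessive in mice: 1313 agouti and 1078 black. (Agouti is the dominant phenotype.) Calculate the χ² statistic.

23.097

A testcross of a heterozygote (Aa × aa) gives a 1:1 phenotypic ratio.
The 1:1 ratio has 2 parts, so with N = 2391 the expected counts are:
  agouti: 2391 × 1/2 = 1195.5
  black: 2391 × 1/2 = 1195.5
χ² = Σ (O − E)² / E
  agouti: (1313 − 1195.5)² / 1195.5 = 11.5485
  black: (1078 − 1195.5)² / 1195.5 = 11.5485
χ² = 11.5485 + 11.5485 = 23.097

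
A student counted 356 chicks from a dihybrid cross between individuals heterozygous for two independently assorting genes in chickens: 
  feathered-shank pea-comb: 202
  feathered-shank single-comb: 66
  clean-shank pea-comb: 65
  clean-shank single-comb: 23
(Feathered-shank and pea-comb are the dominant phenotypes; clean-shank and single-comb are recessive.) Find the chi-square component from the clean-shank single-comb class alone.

0.025

A dihybrid F₂ with independent assortment and complete dominance at both loci gives a 9:3:3:1 phenotypic ratio.
The 9:3:3:1 ratio has 16 parts, so with N = 356 the expected counts are:
  feathered-shank pea-comb: 356 × 9/16 = 200.25
  feathered-shank single-comb: 356 × 3/16 = 66.75
  clean-shank pea-comb: 356 × 3/16 = 66.75
  clean-shank single-comb: 356 × 1/16 = 22.25
Contribution of clean-shank single-comb: (23 − 22.25)² / 22.25 = 0.0253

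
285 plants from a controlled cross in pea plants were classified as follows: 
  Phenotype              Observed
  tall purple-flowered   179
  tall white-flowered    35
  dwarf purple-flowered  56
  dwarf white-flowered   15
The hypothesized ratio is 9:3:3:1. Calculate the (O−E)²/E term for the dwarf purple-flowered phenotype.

Expected counts for N = 285 under a 9:3:3:1 ratio (total parts = 16):
  tall purple-flowered: 285 × 9/16 = 160.3125
  tall white-flowered: 285 × 3/16 = 53.4375
  dwarf purple-flowered: 285 × 3/16 = 53.4375
  dwarf white-flowered: 285 × 1/16 = 17.8125
Contribution of dwarf purple-flowered: (56 − 53.4375)² / 53.4375 = 0.1229

0.123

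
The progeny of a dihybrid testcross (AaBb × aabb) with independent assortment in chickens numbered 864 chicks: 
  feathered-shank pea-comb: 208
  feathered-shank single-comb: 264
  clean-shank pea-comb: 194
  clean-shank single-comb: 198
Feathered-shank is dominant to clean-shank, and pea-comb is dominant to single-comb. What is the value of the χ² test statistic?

A dihybrid testcross with independent assortment gives a 1:1:1:1 ratio.
Total ratio parts = 4. Expected numbers out of 864:
  feathered-shank pea-comb: 864 × 1/4 = 216
  feathered-shank single-comb: 864 × 1/4 = 216
  clean-shank pea-comb: 864 × 1/4 = 216
  clean-shank single-comb: 864 × 1/4 = 216
χ² = Σ (O − E)² / E
  feathered-shank pea-comb: (208 − 216)² / 216 = 0.2963
  feathered-shank single-comb: (264 − 216)² / 216 = 10.6667
  clean-shank pea-comb: (194 − 216)² / 216 = 2.2407
  clean-shank single-comb: (198 − 216)² / 216 = 1.5000
χ² = 0.2963 + 10.6667 + 2.2407 + 1.5000 = 14.7037 ≈ 14.704

14.704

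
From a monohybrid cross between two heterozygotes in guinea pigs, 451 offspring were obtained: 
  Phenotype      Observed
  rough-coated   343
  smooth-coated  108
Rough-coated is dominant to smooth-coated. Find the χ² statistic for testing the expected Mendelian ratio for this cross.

For a monohybrid cross between heterozygotes with complete dominance, the expected phenotypic ratio is 3:1.
Total ratio parts = 4. Expected numbers out of 451:
  rough-coated: 451 × 3/4 = 338.25
  smooth-coated: 451 × 1/4 = 112.75
χ² = Σ (O − E)² / E
  rough-coated: (343 − 338.25)² / 338.25 = 0.0667
  smooth-coated: (108 − 112.75)² / 112.75 = 0.2001
χ² = 0.0667 + 0.2001 = 0.2668 ≈ 0.267

0.267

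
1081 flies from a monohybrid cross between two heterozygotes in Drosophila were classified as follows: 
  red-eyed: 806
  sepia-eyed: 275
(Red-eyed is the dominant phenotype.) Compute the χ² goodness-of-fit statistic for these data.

0.111

For a monohybrid cross between heterozygotes with complete dominance, the expected phenotypic ratio is 3:1.
Expected counts for N = 1081 under a 3:1 ratio (total parts = 4):
  red-eyed: 1081 × 3/4 = 810.75
  sepia-eyed: 1081 × 1/4 = 270.25
χ² = Σ (O − E)² / E
  red-eyed: (806 − 810.75)² / 810.75 = 0.0278
  sepia-eyed: (275 − 270.25)² / 270.25 = 0.0835
χ² = 0.0278 + 0.0835 = 0.1113 ≈ 0.111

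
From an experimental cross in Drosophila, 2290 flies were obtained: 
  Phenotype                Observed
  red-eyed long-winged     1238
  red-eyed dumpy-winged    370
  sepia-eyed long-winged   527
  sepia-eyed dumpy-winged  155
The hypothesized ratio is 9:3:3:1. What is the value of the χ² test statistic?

Under the 9:3:3:1 hypothesis (Σ ratio = 16, N = 2290):
  red-eyed long-winged: 2290 × 9/16 = 1288.125
  red-eyed dumpy-winged: 2290 × 3/16 = 429.375
  sepia-eyed long-winged: 2290 × 3/16 = 429.375
  sepia-eyed dumpy-winged: 2290 × 1/16 = 143.125
χ² = Σ (O − E)² / E
  red-eyed long-winged: (1238 − 1288.125)² / 1288.125 = 1.9505
  red-eyed dumpy-winged: (370 − 429.375)² / 429.375 = 8.2105
  sepia-eyed long-winged: (527 − 429.375)² / 429.375 = 22.1965
  sepia-eyed dumpy-winged: (155 − 143.125)² / 143.125 = 0.9853
χ² = 1.9505 + 8.2105 + 22.1965 + 0.9853 = 33.3428 ≈ 33.343

33.343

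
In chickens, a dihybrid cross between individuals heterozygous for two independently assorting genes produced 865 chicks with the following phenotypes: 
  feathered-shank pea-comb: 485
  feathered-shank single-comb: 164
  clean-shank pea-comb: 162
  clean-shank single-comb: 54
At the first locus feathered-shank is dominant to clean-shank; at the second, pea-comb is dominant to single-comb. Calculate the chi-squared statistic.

0.026

A dihybrid F₂ with independent assortment and complete dominance at both loci gives a 9:3:3:1 phenotypic ratio.
Expected counts for N = 865 under a 9:3:3:1 ratio (total parts = 16):
  feathered-shank pea-comb: 865 × 9/16 = 486.5625
  feathered-shank single-comb: 865 × 3/16 = 162.1875
  clean-shank pea-comb: 865 × 3/16 = 162.1875
  clean-shank single-comb: 865 × 1/16 = 54.0625
χ² = Σ (O − E)² / E
  feathered-shank pea-comb: (485 − 486.5625)² / 486.5625 = 0.0050
  feathered-shank single-comb: (164 − 162.1875)² / 162.1875 = 0.0203
  clean-shank pea-comb: (162 − 162.1875)² / 162.1875 = 0.0002
  clean-shank single-comb: (54 − 54.0625)² / 54.0625 = 0.0001
χ² = 0.0050 + 0.0203 + 0.0002 + 0.0001 = 0.0256 ≈ 0.026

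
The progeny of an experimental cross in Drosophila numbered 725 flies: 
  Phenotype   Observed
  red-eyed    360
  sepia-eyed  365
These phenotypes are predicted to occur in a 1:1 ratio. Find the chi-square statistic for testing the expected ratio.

Total ratio parts = 2. Expected numbers out of 725:
  red-eyed: 725 × 1/2 = 362.5
  sepia-eyed: 725 × 1/2 = 362.5
χ² = Σ (O − E)² / E
  red-eyed: (360 − 362.5)² / 362.5 = 0.0172
  sepia-eyed: (365 − 362.5)² / 362.5 = 0.0172
χ² = 0.0172 + 0.0172 = 0.0344 ≈ 0.034

0.034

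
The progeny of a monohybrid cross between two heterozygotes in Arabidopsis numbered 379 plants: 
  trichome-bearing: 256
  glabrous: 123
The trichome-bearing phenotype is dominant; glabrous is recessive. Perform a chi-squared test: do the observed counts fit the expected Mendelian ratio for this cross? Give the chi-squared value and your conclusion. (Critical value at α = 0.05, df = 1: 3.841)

11.230; not consistent

For a monohybrid cross between heterozygotes with complete dominance, the expected phenotypic ratio is 3:1.
The 3:1 ratio has 4 parts, so with N = 379 the expected counts are:
  trichome-bearing: 379 × 3/4 = 284.25
  glabrous: 379 × 1/4 = 94.75
χ² = Σ (O − E)² / E
  trichome-bearing: (256 − 284.25)² / 284.25 = 2.8076
  glabrous: (123 − 94.75)² / 94.75 = 8.4228
χ² = 2.8076 + 8.4228 = 11.2304 ≈ 11.230
Degrees of freedom = 2 − 1 = 1; critical value at α = 0.05 is 3.841.
Since 11.230 > 3.841, we reject the null hypothesis — the data do not fit the 3:1 ratio.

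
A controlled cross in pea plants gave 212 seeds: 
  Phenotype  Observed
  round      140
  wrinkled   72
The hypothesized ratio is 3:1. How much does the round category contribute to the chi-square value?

2.270

Expected counts for N = 212 under a 3:1 ratio (total parts = 4):
  round: 212 × 3/4 = 159
  wrinkled: 212 × 1/4 = 53
Contribution of round: (140 − 159)² / 159 = 2.2704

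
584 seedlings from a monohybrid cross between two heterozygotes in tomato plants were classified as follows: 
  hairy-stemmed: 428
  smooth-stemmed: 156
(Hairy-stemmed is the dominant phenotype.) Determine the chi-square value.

For a monohybrid cross between heterozygotes with complete dominance, the expected phenotypic ratio is 3:1.
Expected counts for N = 584 under a 3:1 ratio (total parts = 4):
  hairy-stemmed: 584 × 3/4 = 438
  smooth-stemmed: 584 × 1/4 = 146
χ² = Σ (O − E)² / E
  hairy-stemmed: (428 − 438)² / 438 = 0.2283
  smooth-stemmed: (156 − 146)² / 146 = 0.6849
χ² = 0.2283 + 0.6849 = 0.9132 ≈ 0.913

0.913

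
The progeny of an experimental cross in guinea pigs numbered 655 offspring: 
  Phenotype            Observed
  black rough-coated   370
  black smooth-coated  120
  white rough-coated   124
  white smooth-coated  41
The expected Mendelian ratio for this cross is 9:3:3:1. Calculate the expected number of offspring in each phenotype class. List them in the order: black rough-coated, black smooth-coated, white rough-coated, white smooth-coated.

368.4375, 122.8125, 122.8125, 40.9375

Under the 9:3:3:1 hypothesis (Σ ratio = 16, N = 655):
  black rough-coated: 655 × 9/16 = 368.4375
  black smooth-coated: 655 × 3/16 = 122.8125
  white rough-coated: 655 × 3/16 = 122.8125
  white smooth-coated: 655 × 1/16 = 40.9375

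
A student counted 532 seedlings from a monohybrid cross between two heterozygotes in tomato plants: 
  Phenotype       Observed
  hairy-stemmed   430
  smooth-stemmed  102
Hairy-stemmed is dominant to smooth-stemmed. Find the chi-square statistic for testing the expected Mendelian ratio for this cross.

For a monohybrid cross between heterozygotes with complete dominance, the expected phenotypic ratio is 3:1.
The 3:1 ratio has 4 parts, so with N = 532 the expected counts are:
  hairy-stemmed: 532 × 3/4 = 399
  smooth-stemmed: 532 × 1/4 = 133
χ² = Σ (O − E)² / E
  hairy-stemmed: (430 − 399)² / 399 = 2.4085
  smooth-stemmed: (102 − 133)² / 133 = 7.2256
χ² = 2.4085 + 7.2256 = 9.6341 ≈ 9.634

9.634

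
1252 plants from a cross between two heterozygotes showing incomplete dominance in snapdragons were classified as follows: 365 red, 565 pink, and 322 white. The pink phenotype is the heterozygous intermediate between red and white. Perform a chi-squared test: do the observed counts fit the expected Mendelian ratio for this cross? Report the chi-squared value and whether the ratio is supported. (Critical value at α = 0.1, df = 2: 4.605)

14.842; not consistent

With incomplete dominance, a heterozygote × heterozygote cross gives a 1:2:1 phenotypic ratio.
The 1:2:1 ratio has 4 parts, so with N = 1252 the expected counts are:
  red: 1252 × 1/4 = 313
  pink: 1252 × 2/4 = 626
  white: 1252 × 1/4 = 313
χ² = Σ (O − E)² / E
  red: (365 − 313)² / 313 = 8.6390
  pink: (565 − 626)² / 626 = 5.9441
  white: (322 − 313)² / 313 = 0.2588
χ² = 8.6390 + 5.9441 + 0.2588 = 14.8419 ≈ 14.842
Degrees of freedom = 3 − 1 = 2; critical value at α = 0.1 is 4.605.
Since 14.842 > 4.605, we reject the null hypothesis — the data do not fit the 1:2:1 ratio.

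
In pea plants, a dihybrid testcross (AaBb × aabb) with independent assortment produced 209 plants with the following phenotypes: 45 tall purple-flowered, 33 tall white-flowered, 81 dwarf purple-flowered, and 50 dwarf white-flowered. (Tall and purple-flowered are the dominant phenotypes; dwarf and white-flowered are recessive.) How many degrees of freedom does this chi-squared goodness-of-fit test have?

A dihybrid testcross with independent assortment gives a 1:1:1:1 ratio.
A goodness-of-fit test with 4 phenotype classes has df = 4 − 1 = 3.

3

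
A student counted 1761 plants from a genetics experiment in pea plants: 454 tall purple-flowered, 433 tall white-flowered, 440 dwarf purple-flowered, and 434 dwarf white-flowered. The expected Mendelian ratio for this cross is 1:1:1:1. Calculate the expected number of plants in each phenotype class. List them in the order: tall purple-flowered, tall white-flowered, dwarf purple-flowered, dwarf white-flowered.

Under the 1:1:1:1 hypothesis (Σ ratio = 4, N = 1761):
  tall purple-flowered: 1761 × 1/4 = 440.25
  tall white-flowered: 1761 × 1/4 = 440.25
  dwarf purple-flowered: 1761 × 1/4 = 440.25
  dwarf white-flowered: 1761 × 1/4 = 440.25

440.25, 440.25, 440.25, 440.25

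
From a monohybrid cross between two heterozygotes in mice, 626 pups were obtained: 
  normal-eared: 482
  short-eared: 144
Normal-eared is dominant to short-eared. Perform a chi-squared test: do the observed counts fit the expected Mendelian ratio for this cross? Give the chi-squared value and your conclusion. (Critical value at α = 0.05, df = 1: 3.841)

1.331; consistent

For a monohybrid cross between heterozygotes with complete dominance, the expected phenotypic ratio is 3:1.
The 3:1 ratio has 4 parts, so with N = 626 the expected counts are:
  normal-eared: 626 × 3/4 = 469.5
  short-eared: 626 × 1/4 = 156.5
χ² = Σ (O − E)² / E
  normal-eared: (482 − 469.5)² / 469.5 = 0.3328
  short-eared: (144 − 156.5)² / 156.5 = 0.9984
χ² = 0.3328 + 0.9984 = 1.3312 ≈ 1.331
Degrees of freedom = 2 − 1 = 1; critical value at α = 0.05 is 3.841.
Since 1.331 < 3.841, we fail to reject the null hypothesis — the data are consistent with the 3:1 ratio.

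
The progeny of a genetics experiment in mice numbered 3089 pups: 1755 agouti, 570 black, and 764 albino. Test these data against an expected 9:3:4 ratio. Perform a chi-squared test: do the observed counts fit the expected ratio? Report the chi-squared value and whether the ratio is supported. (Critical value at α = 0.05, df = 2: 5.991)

0.409; consistent

The 9:3:4 ratio has 16 parts, so with N = 3089 the expected counts are:
  agouti: 3089 × 9/16 = 1737.5625
  black: 3089 × 3/16 = 579.1875
  albino: 3089 × 4/16 = 772.25
χ² = Σ (O − E)² / E
  agouti: (1755 − 1737.5625)² / 1737.5625 = 0.1750
  black: (570 − 579.1875)² / 579.1875 = 0.1457
  albino: (764 − 772.25)² / 772.25 = 0.0881
χ² = 0.1750 + 0.1457 + 0.0881 = 0.4088 ≈ 0.409
Degrees of freedom = 3 − 1 = 2; critical value at α = 0.05 is 5.991.
Since 0.409 < 5.991, we fail to reject the null hypothesis — the data are consistent with the 9:3:4 ratio.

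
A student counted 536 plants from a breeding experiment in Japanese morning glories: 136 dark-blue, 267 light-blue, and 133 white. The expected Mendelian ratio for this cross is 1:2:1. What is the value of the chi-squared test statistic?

Expected counts for N = 536 under a 1:2:1 ratio (total parts = 4):
  dark-blue: 536 × 1/4 = 134
  light-blue: 536 × 2/4 = 268
  white: 536 × 1/4 = 134
χ² = Σ (O − E)² / E
  dark-blue: (136 − 134)² / 134 = 0.0299
  light-blue: (267 − 268)² / 268 = 0.0037
  white: (133 − 134)² / 134 = 0.0075
χ² = 0.0299 + 0.0037 + 0.0075 = 0.0411 ≈ 0.041

0.041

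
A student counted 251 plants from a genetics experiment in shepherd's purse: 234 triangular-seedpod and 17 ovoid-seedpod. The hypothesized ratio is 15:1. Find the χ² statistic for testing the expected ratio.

0.117

The 15:1 ratio has 16 parts, so with N = 251 the expected counts are:
  triangular-seedpod: 251 × 15/16 = 235.3125
  ovoid-seedpod: 251 × 1/16 = 15.6875
χ² = Σ (O − E)² / E
  triangular-seedpod: (234 − 235.3125)² / 235.3125 = 0.0073
  ovoid-seedpod: (17 − 15.6875)² / 15.6875 = 0.1098
χ² = 0.0073 + 0.1098 = 0.1171 ≈ 0.117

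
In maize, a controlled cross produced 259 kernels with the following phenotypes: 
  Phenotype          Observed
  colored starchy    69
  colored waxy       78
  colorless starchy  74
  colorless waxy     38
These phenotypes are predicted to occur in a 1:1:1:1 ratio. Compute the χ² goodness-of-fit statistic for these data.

15.363

Expected counts for N = 259 under a 1:1:1:1 ratio (total parts = 4):
  colored starchy: 259 × 1/4 = 64.75
  colored waxy: 259 × 1/4 = 64.75
  colorless starchy: 259 × 1/4 = 64.75
  colorless waxy: 259 × 1/4 = 64.75
χ² = Σ (O − E)² / E
  colored starchy: (69 − 64.75)² / 64.75 = 0.2790
  colored waxy: (78 − 64.75)² / 64.75 = 2.7114
  colorless starchy: (74 − 64.75)² / 64.75 = 1.3214
  colorless waxy: (38 − 64.75)² / 64.75 = 11.0512
χ² = 0.2790 + 2.7114 + 1.3214 + 11.0512 = 15.363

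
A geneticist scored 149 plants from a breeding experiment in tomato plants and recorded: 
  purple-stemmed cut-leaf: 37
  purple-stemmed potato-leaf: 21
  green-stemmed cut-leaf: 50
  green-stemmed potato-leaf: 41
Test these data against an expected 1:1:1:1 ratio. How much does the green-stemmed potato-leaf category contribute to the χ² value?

0.378

Expected counts for N = 149 under a 1:1:1:1 ratio (total parts = 4):
  purple-stemmed cut-leaf: 149 × 1/4 = 37.25
  purple-stemmed potato-leaf: 149 × 1/4 = 37.25
  green-stemmed cut-leaf: 149 × 1/4 = 37.25
  green-stemmed potato-leaf: 149 × 1/4 = 37.25
Contribution of green-stemmed potato-leaf: (41 − 37.25)² / 37.25 = 0.3775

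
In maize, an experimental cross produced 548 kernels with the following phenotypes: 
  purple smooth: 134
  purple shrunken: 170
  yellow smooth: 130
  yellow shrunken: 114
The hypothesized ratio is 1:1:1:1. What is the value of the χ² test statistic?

12.234

Under the 1:1:1:1 hypothesis (Σ ratio = 4, N = 548):
  purple smooth: 548 × 1/4 = 137
  purple shrunken: 548 × 1/4 = 137
  yellow smooth: 548 × 1/4 = 137
  yellow shrunken: 548 × 1/4 = 137
χ² = Σ (O − E)² / E
  purple smooth: (134 − 137)² / 137 = 0.0657
  purple shrunken: (170 − 137)² / 137 = 7.9489
  yellow smooth: (130 − 137)² / 137 = 0.3577
  yellow shrunken: (114 − 137)² / 137 = 3.8613
χ² = 0.0657 + 7.9489 + 0.3577 + 3.8613 = 12.2336 ≈ 12.234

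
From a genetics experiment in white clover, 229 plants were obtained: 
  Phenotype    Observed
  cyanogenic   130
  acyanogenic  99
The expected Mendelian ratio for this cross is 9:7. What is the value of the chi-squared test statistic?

0.025

Expected counts for N = 229 under a 9:7 ratio (total parts = 16):
  cyanogenic: 229 × 9/16 = 128.8125
  acyanogenic: 229 × 7/16 = 100.1875
χ² = Σ (O − E)² / E
  cyanogenic: (130 − 128.8125)² / 128.8125 = 0.0109
  acyanogenic: (99 − 100.1875)² / 100.1875 = 0.0141
χ² = 0.0109 + 0.0141 = 0.025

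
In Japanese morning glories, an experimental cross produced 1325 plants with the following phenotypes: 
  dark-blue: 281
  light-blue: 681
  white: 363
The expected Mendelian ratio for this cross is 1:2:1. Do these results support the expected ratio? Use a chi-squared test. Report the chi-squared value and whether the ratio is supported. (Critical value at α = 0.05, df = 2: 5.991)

11.183; not consistent

Expected counts for N = 1325 under a 1:2:1 ratio (total parts = 4):
  dark-blue: 1325 × 1/4 = 331.25
  light-blue: 1325 × 2/4 = 662.5
  white: 1325 × 1/4 = 331.25
χ² = Σ (O − E)² / E
  dark-blue: (281 − 331.25)² / 331.25 = 7.6228
  light-blue: (681 − 662.5)² / 662.5 = 0.5166
  white: (363 − 331.25)² / 331.25 = 3.0432
χ² = 7.6228 + 0.5166 + 3.0432 = 11.1826 ≈ 11.183
Degrees of freedom = 3 − 1 = 2; critical value at α = 0.05 is 5.991.
Since 11.183 > 5.991, we reject the null hypothesis — the data do not fit the 1:2:1 ratio.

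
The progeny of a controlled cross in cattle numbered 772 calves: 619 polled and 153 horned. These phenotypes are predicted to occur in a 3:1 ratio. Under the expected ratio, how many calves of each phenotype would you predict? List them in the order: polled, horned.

579, 193

Expected counts for N = 772 under a 3:1 ratio (total parts = 4):
  polled: 772 × 3/4 = 579
  horned: 772 × 1/4 = 193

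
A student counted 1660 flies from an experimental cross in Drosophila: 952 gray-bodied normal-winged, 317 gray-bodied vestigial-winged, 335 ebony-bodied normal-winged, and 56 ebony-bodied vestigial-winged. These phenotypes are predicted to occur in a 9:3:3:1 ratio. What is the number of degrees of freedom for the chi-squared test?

3

A goodness-of-fit test with 4 phenotype classes has df = 4 − 1 = 3.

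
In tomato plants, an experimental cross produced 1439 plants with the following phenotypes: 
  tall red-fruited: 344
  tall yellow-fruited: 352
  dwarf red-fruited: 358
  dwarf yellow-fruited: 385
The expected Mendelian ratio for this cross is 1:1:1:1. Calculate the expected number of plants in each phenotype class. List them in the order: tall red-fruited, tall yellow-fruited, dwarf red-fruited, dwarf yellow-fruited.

359.75, 359.75, 359.75, 359.75

The 1:1:1:1 ratio has 4 parts, so with N = 1439 the expected counts are:
  tall red-fruited: 1439 × 1/4 = 359.75
  tall yellow-fruited: 1439 × 1/4 = 359.75
  dwarf red-fruited: 1439 × 1/4 = 359.75
  dwarf yellow-fruited: 1439 × 1/4 = 359.75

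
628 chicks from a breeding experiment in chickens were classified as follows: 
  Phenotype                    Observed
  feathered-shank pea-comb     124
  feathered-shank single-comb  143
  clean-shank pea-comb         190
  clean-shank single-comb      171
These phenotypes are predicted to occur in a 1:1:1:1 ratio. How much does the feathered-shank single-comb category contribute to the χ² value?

Under the 1:1:1:1 hypothesis (Σ ratio = 4, N = 628):
  feathered-shank pea-comb: 628 × 1/4 = 157
  feathered-shank single-comb: 628 × 1/4 = 157
  clean-shank pea-comb: 628 × 1/4 = 157
  clean-shank single-comb: 628 × 1/4 = 157
Contribution of feathered-shank single-comb: (143 − 157)² / 157 = 1.2484

1.248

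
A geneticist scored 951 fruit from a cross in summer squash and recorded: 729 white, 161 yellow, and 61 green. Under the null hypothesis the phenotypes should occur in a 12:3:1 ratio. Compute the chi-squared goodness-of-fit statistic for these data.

2.070

Expected counts for N = 951 under a 12:3:1 ratio (total parts = 16):
  white: 951 × 12/16 = 713.25
  yellow: 951 × 3/16 = 178.3125
  green: 951 × 1/16 = 59.4375
χ² = Σ (O − E)² / E
  white: (729 − 713.25)² / 713.25 = 0.3478
  yellow: (161 − 178.3125)² / 178.3125 = 1.6809
  green: (61 − 59.4375)² / 59.4375 = 0.0411
χ² = 0.3478 + 1.6809 + 0.0411 = 2.0698 ≈ 2.070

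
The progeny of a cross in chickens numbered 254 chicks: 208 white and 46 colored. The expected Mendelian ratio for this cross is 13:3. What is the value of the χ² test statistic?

0.068

Total ratio parts = 16. Expected numbers out of 254:
  white: 254 × 13/16 = 206.375
  colored: 254 × 3/16 = 47.625
χ² = Σ (O − E)² / E
  white: (208 − 206.375)² / 206.375 = 0.0128
  colored: (46 − 47.625)² / 47.625 = 0.0554
χ² = 0.0128 + 0.0554 = 0.0682 ≈ 0.068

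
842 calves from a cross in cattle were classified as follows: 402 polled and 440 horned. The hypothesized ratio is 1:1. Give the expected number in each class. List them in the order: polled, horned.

The 1:1 ratio has 2 parts, so with N = 842 the expected counts are:
  polled: 842 × 1/2 = 421
  horned: 842 × 1/2 = 421

421, 421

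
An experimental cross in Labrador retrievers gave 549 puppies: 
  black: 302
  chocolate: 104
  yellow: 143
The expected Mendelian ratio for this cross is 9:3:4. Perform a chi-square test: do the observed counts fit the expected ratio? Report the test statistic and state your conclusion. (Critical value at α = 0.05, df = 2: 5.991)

0.402; consistent

Total ratio parts = 16. Expected numbers out of 549:
  black: 549 × 9/16 = 308.8125
  chocolate: 549 × 3/16 = 102.9375
  yellow: 549 × 4/16 = 137.25
χ² = Σ (O − E)² / E
  black: (302 − 308.8125)² / 308.8125 = 0.1503
  chocolate: (104 − 102.9375)² / 102.9375 = 0.0110
  yellow: (143 − 137.25)² / 137.25 = 0.2409
χ² = 0.1503 + 0.0110 + 0.2409 = 0.4022 ≈ 0.402
Degrees of freedom = 3 − 1 = 2; critical value at α = 0.05 is 5.991.
Since 0.402 < 5.991, we fail to reject the null hypothesis — the data are consistent with the 9:3:4 ratio.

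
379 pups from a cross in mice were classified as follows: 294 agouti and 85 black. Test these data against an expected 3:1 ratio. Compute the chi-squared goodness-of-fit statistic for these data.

1.338

Expected counts for N = 379 under a 3:1 ratio (total parts = 4):
  agouti: 379 × 3/4 = 284.25
  black: 379 × 1/4 = 94.75
χ² = Σ (O − E)² / E
  agouti: (294 − 284.25)² / 284.25 = 0.3344
  black: (85 − 94.75)² / 94.75 = 1.0033
χ² = 0.3344 + 1.0033 = 1.3377 ≈ 1.338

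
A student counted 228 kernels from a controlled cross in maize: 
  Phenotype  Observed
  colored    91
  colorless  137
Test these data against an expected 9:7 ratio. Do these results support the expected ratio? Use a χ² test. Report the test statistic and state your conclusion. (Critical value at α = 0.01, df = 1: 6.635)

Under the 9:7 hypothesis (Σ ratio = 16, N = 228):
  colored: 228 × 9/16 = 128.25
  colorless: 228 × 7/16 = 99.75
χ² = Σ (O − E)² / E
  colored: (91 − 128.25)² / 128.25 = 10.8192
  colorless: (137 − 99.75)² / 99.75 = 13.9104
χ² = 10.8192 + 13.9104 = 24.7296 ≈ 24.730
Degrees of freedom = 2 − 1 = 1; critical value at α = 0.01 is 6.635.
Since 24.730 > 6.635, we reject the null hypothesis — the data do not fit the 9:7 ratio.

24.730; not consistent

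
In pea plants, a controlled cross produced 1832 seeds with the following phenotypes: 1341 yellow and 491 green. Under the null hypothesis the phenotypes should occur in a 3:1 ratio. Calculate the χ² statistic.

3.170

Expected counts for N = 1832 under a 3:1 ratio (total parts = 4):
  yellow: 1832 × 3/4 = 1374
  green: 1832 × 1/4 = 458
χ² = Σ (O − E)² / E
  yellow: (1341 − 1374)² / 1374 = 0.7926
  green: (491 − 458)² / 458 = 2.3777
χ² = 0.7926 + 2.3777 = 3.1703 ≈ 3.170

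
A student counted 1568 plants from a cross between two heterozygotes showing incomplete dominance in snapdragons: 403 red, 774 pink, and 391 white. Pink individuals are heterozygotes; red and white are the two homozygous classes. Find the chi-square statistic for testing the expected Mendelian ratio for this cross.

With incomplete dominance, a heterozygote × heterozygote cross gives a 1:2:1 phenotypic ratio.
Under the 1:2:1 hypothesis (Σ ratio = 4, N = 1568):
  red: 1568 × 1/4 = 392
  pink: 1568 × 2/4 = 784
  white: 1568 × 1/4 = 392
χ² = Σ (O − E)² / E
  red: (403 − 392)² / 392 = 0.3087
  pink: (774 − 784)² / 784 = 0.1276
  white: (391 − 392)² / 392 = 0.0026
χ² = 0.3087 + 0.1276 + 0.0026 = 0.4389 ≈ 0.439

0.439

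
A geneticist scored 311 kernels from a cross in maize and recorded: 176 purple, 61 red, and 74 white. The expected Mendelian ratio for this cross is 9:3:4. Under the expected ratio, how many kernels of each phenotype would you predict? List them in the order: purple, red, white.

Under the 9:3:4 hypothesis (Σ ratio = 16, N = 311):
  purple: 311 × 9/16 = 174.9375
  red: 311 × 3/16 = 58.3125
  white: 311 × 4/16 = 77.75

174.9375, 58.3125, 77.75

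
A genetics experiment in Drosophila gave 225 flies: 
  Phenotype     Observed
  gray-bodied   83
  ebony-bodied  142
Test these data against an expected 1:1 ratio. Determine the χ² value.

15.471

Under the 1:1 hypothesis (Σ ratio = 2, N = 225):
  gray-bodied: 225 × 1/2 = 112.5
  ebony-bodied: 225 × 1/2 = 112.5
χ² = Σ (O − E)² / E
  gray-bodied: (83 − 112.5)² / 112.5 = 7.7356
  ebony-bodied: (142 − 112.5)² / 112.5 = 7.7356
χ² = 7.7356 + 7.7356 = 15.4712 ≈ 15.471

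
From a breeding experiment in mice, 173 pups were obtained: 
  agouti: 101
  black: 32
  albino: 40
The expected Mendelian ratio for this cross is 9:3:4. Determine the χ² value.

0.390

The 9:3:4 ratio has 16 parts, so with N = 173 the expected counts are:
  agouti: 173 × 9/16 = 97.3125
  black: 173 × 3/16 = 32.4375
  albino: 173 × 4/16 = 43.25
χ² = Σ (O − E)² / E
  agouti: (101 − 97.3125)² / 97.3125 = 0.1397
  black: (32 − 32.4375)² / 32.4375 = 0.0059
  albino: (40 − 43.25)² / 43.25 = 0.2442
χ² = 0.1397 + 0.0059 + 0.2442 = 0.3898 ≈ 0.390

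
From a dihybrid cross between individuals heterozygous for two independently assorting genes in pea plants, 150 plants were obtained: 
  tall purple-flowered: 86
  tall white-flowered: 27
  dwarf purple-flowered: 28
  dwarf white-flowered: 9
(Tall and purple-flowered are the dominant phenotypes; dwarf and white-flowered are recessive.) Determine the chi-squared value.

A dihybrid F₂ with independent assortment and complete dominance at both loci gives a 9:3:3:1 phenotypic ratio.
Total ratio parts = 16. Expected numbers out of 150:
  tall purple-flowered: 150 × 9/16 = 84.375
  tall white-flowered: 150 × 3/16 = 28.125
  dwarf purple-flowered: 150 × 3/16 = 28.125
  dwarf white-flowered: 150 × 1/16 = 9.375
χ² = Σ (O − E)² / E
  tall purple-flowered: (86 − 84.375)² / 84.375 = 0.0313
  tall white-flowered: (27 − 28.125)² / 28.125 = 0.0450
  dwarf purple-flowered: (28 − 28.125)² / 28.125 = 0.0006
  dwarf white-flowered: (9 − 9.375)² / 9.375 = 0.0150
χ² = 0.0313 + 0.0450 + 0.0006 + 0.0150 = 0.0919 ≈ 0.092

0.092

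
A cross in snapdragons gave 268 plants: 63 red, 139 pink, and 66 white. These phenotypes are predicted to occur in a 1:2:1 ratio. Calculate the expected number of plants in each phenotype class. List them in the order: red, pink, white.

Under the 1:2:1 hypothesis (Σ ratio = 4, N = 268):
  red: 268 × 1/4 = 67
  pink: 268 × 2/4 = 134
  white: 268 × 1/4 = 67

67, 134, 67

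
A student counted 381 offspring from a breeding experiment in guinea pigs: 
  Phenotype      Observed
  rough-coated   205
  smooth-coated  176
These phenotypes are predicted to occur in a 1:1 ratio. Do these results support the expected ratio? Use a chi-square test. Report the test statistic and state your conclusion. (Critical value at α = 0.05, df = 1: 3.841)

2.207; consistent

Under the 1:1 hypothesis (Σ ratio = 2, N = 381):
  rough-coated: 381 × 1/2 = 190.5
  smooth-coated: 381 × 1/2 = 190.5
χ² = Σ (O − E)² / E
  rough-coated: (205 − 190.5)² / 190.5 = 1.1037
  smooth-coated: (176 − 190.5)² / 190.5 = 1.1037
χ² = 1.1037 + 1.1037 = 2.2074 ≈ 2.207
Degrees of freedom = 2 − 1 = 1; critical value at α = 0.05 is 3.841.
Since 2.207 < 3.841, we fail to reject the null hypothesis — the data are consistent with the 1:1 ratio.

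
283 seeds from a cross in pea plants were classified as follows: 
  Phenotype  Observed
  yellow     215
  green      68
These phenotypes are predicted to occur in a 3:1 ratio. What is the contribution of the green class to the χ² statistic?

Expected counts for N = 283 under a 3:1 ratio (total parts = 4):
  yellow: 283 × 3/4 = 212.25
  green: 283 × 1/4 = 70.75
Contribution of green: (68 − 70.75)² / 70.75 = 0.1069

0.107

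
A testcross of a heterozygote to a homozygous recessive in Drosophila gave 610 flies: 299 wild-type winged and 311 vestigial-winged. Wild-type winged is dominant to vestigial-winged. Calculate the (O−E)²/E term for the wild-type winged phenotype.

A testcross of a heterozygote (Aa × aa) gives a 1:1 phenotypic ratio.
Expected counts for N = 610 under a 1:1 ratio (total parts = 2):
  wild-type winged: 610 × 1/2 = 305
  vestigial-winged: 610 × 1/2 = 305
Contribution of wild-type winged: (299 − 305)² / 305 = 0.1180

0.118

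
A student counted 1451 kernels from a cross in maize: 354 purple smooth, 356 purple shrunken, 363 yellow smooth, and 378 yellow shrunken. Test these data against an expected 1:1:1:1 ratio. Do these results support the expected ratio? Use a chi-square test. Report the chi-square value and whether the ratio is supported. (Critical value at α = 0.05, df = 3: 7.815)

0.978; consistent

The 1:1:1:1 ratio has 4 parts, so with N = 1451 the expected counts are:
  purple smooth: 1451 × 1/4 = 362.75
  purple shrunken: 1451 × 1/4 = 362.75
  yellow smooth: 1451 × 1/4 = 362.75
  yellow shrunken: 1451 × 1/4 = 362.75
χ² = Σ (O − E)² / E
  purple smooth: (354 − 362.75)² / 362.75 = 0.2111
  purple shrunken: (356 − 362.75)² / 362.75 = 0.1256
  yellow smooth: (363 − 362.75)² / 362.75 = 0.0002
  yellow shrunken: (378 − 362.75)² / 362.75 = 0.6411
χ² = 0.2111 + 0.1256 + 0.0002 + 0.6411 = 0.978
Degrees of freedom = 4 − 1 = 3; critical value at α = 0.05 is 7.815.
Since 0.978 < 7.815, we fail to reject the null hypothesis — the data are consistent with the 1:1:1:1 ratio.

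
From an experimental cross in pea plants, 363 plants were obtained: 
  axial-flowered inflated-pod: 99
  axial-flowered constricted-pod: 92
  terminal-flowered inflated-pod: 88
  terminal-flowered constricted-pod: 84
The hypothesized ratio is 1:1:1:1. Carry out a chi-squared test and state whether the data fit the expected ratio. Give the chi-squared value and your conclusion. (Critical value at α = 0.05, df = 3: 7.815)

1.353; consistent

The 1:1:1:1 ratio has 4 parts, so with N = 363 the expected counts are:
  axial-flowered inflated-pod: 363 × 1/4 = 90.75
  axial-flowered constricted-pod: 363 × 1/4 = 90.75
  terminal-flowered inflated-pod: 363 × 1/4 = 90.75
  terminal-flowered constricted-pod: 363 × 1/4 = 90.75
χ² = Σ (O − E)² / E
  axial-flowered inflated-pod: (99 − 90.75)² / 90.75 = 0.7500
  axial-flowered constricted-pod: (92 − 90.75)² / 90.75 = 0.0172
  terminal-flowered inflated-pod: (88 − 90.75)² / 90.75 = 0.0833
  terminal-flowered constricted-pod: (84 − 90.75)² / 90.75 = 0.5021
χ² = 0.7500 + 0.0172 + 0.0833 + 0.5021 = 1.3526 ≈ 1.353
Degrees of freedom = 4 − 1 = 3; critical value at α = 0.05 is 7.815.
Since 1.353 < 7.815, we fail to reject the null hypothesis — the data are consistent with the 1:1:1:1 ratio.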